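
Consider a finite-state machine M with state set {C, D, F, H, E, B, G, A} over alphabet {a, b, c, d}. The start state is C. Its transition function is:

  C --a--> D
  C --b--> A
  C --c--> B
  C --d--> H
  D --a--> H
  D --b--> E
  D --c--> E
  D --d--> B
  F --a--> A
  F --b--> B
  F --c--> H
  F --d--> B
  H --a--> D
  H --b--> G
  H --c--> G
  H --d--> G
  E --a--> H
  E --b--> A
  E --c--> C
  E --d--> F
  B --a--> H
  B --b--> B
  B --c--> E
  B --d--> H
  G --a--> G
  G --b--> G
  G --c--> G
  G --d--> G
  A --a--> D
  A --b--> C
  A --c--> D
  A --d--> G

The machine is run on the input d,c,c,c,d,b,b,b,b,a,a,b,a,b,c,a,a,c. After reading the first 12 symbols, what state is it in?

C → H → G → G → G → G → G → G → G → G → G → G → G
After 12 symbols: G.

G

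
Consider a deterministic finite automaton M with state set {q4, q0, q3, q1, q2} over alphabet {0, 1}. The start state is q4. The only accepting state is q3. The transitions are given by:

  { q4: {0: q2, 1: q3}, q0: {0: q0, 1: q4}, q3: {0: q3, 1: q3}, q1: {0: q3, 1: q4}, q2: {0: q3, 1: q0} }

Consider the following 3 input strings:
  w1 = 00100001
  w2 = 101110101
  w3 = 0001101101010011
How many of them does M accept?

3

w1:
  start at q4
  read '0': q4 → q2
  read '0': q2 → q3
  read '1': q3 → q3
  read '0': q3 → q3
  read '0': q3 → q3
  read '0': q3 → q3
  read '0': q3 → q3
  read '1': q3 → q3
  end q3, accepted
w2:
  start at q4
  read '1': q4 → q3
  read '0': q3 → q3
  read '1': q3 → q3
  read '1': q3 → q3
  read '1': q3 → q3
  read '0': q3 → q3
  read '1': q3 → q3
  read '0': q3 → q3
  read '1': q3 → q3
  end q3, accepted
w3:
  start at q4
  read '0': q4 → q2
  read '0': q2 → q3
  read '0': q3 → q3
  read '1': q3 → q3
  read '1': q3 → q3
  read '0': q3 → q3
  read '1': q3 → q3
  read '1': q3 → q3
  read '0': q3 → q3
  read '1': q3 → q3
  read '0': q3 → q3
  read '1': q3 → q3
  read '0': q3 → q3
  read '0': q3 → q3
  read '1': q3 → q3
  read '1': q3 → q3
  end q3, accepted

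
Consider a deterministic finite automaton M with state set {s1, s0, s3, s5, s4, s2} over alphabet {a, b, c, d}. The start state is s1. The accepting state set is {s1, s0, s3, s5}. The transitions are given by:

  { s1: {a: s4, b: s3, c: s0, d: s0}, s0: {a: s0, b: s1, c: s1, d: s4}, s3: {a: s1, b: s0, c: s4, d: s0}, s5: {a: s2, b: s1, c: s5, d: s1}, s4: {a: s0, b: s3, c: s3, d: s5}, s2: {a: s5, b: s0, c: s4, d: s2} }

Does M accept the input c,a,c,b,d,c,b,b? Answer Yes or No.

s1 → s0 → s0 → s1 → s3 → s0 → s1 → s3 → s0
End state s0 is accepting.

Yes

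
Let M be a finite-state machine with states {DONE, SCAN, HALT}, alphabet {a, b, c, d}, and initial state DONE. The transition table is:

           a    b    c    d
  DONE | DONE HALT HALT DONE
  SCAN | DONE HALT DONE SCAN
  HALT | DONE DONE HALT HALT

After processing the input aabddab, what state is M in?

HALT

Trace: DONE -a-> DONE -a-> DONE -b-> HALT -d-> HALT -d-> HALT -a-> DONE -b-> HALT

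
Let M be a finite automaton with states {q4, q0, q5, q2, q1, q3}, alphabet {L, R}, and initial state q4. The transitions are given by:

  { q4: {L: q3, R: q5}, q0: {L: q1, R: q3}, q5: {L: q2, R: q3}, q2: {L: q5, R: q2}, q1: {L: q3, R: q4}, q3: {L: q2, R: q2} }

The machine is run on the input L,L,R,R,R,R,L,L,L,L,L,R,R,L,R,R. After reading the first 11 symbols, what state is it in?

q5

q4 → q3 → q2 → q2 → q2 → q2 → q2 → q5 → q2 → q5 → q2 → q5
After 11 symbols: q5.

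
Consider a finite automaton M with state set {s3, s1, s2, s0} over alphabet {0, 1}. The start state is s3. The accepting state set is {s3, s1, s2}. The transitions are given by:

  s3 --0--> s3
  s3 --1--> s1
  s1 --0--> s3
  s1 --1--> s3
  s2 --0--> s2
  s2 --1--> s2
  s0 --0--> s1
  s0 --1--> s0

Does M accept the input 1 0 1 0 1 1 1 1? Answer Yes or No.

start at s3
read '1': s3 → s1
read '0': s1 → s3
read '1': s3 → s1
read '0': s1 → s3
read '1': s3 → s1
read '1': s1 → s3
read '1': s3 → s1
read '1': s1 → s3
End state s3 is accepting.

Yes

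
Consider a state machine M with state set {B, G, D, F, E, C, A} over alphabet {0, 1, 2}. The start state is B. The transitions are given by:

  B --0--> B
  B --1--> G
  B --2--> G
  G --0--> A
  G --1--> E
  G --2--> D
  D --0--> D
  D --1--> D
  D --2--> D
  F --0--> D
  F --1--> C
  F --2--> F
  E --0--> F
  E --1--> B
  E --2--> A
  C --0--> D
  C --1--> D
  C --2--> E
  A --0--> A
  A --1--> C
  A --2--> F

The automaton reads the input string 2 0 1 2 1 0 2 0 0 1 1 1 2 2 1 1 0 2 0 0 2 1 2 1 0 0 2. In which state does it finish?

D

Trace: B -2-> G -0-> A -1-> C -2-> E -1-> B -0-> B -2-> G -0-> A -0-> A -1-> C -1-> D -1-> D -2-> D -2-> D -1-> D -1-> D -0-> D -2-> D -0-> D -0-> D -2-> D -1-> D -2-> D -1-> D -0-> D -0-> D -2-> D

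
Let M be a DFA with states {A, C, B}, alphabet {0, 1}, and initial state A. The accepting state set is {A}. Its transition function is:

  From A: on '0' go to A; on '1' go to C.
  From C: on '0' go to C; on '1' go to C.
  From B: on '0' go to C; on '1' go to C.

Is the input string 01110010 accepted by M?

No

A → A → C → C → C → C → C → C → C
End state C is not accepting.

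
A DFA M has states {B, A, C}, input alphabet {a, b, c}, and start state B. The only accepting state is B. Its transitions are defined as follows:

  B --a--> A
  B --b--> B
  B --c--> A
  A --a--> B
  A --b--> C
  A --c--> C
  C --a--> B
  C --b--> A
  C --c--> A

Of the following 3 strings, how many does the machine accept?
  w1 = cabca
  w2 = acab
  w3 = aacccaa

2

w1: Trace: B -c-> A -a-> B -b-> B -c-> A -a-> B  → end B, accepted
w2: Trace: B -a-> A -c-> C -a-> B -b-> B  → end B, accepted
w3: Trace: B -a-> A -a-> B -c-> A -c-> C -c-> A -a-> B -a-> A  → end A, rejected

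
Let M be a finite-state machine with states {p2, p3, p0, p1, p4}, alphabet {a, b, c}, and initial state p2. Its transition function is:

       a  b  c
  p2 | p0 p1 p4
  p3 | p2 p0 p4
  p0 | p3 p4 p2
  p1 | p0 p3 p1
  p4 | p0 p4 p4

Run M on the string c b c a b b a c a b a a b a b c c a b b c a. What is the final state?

start at p2
read 'c': p2 → p4
read 'b': p4 → p4
read 'c': p4 → p4
read 'a': p4 → p0
read 'b': p0 → p4
read 'b': p4 → p4
read 'a': p4 → p0
read 'c': p0 → p2
read 'a': p2 → p0
read 'b': p0 → p4
read 'a': p4 → p0
read 'a': p0 → p3
read 'b': p3 → p0
read 'a': p0 → p3
read 'b': p3 → p0
read 'c': p0 → p2
read 'c': p2 → p4
read 'a': p4 → p0
read 'b': p0 → p4
read 'b': p4 → p4
read 'c': p4 → p4
read 'a': p4 → p0

p0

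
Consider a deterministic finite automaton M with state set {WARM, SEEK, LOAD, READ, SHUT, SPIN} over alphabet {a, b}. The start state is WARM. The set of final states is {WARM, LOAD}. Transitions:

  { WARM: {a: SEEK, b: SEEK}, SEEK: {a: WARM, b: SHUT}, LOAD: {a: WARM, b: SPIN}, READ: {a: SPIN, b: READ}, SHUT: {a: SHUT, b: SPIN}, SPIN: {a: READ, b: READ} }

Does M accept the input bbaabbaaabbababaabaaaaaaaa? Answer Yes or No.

start at WARM
read 'b': WARM → SEEK
read 'b': SEEK → SHUT
read 'a': SHUT → SHUT
read 'a': SHUT → SHUT
read 'b': SHUT → SPIN
read 'b': SPIN → READ
read 'a': READ → SPIN
read 'a': SPIN → READ
read 'a': READ → SPIN
read 'b': SPIN → READ
read 'b': READ → READ
read 'a': READ → SPIN
read 'b': SPIN → READ
read 'a': READ → SPIN
read 'b': SPIN → READ
read 'a': READ → SPIN
read 'a': SPIN → READ
read 'b': READ → READ
read 'a': READ → SPIN
read 'a': SPIN → READ
read 'a': READ → SPIN
read 'a': SPIN → READ
read 'a': READ → SPIN
read 'a': SPIN → READ
read 'a': READ → SPIN
read 'a': SPIN → READ
End state READ is not accepting.

No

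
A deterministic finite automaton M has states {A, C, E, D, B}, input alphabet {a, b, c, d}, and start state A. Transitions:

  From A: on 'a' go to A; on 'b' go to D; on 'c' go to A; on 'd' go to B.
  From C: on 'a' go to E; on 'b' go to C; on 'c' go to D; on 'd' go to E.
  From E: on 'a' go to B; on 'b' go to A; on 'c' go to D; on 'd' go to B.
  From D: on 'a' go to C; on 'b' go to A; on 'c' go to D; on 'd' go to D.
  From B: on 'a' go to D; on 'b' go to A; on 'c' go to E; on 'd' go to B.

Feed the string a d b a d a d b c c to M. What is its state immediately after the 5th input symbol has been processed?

B

A → A → B → A → A → B
After 5 symbols: B.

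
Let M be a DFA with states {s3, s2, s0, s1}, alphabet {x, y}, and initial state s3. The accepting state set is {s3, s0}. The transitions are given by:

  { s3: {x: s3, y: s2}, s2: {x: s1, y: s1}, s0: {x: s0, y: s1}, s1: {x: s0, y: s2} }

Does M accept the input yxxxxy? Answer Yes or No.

No

Trace: s3 -y-> s2 -x-> s1 -x-> s0 -x-> s0 -x-> s0 -y-> s1
End state s1 is not accepting.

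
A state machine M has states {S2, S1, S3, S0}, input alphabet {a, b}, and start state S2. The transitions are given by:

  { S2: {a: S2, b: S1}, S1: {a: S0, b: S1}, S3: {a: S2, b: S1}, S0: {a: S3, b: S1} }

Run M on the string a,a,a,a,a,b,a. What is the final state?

S0

S2 → S2 → S2 → S2 → S2 → S2 → S1 → S0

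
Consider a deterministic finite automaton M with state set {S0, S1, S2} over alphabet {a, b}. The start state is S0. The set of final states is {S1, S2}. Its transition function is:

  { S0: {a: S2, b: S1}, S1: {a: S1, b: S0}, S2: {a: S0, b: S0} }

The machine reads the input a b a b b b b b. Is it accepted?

start at S0
read 'a': S0 → S2
read 'b': S2 → S0
read 'a': S0 → S2
read 'b': S2 → S0
read 'b': S0 → S1
read 'b': S1 → S0
read 'b': S0 → S1
read 'b': S1 → S0
End state S0 is not accepting.

No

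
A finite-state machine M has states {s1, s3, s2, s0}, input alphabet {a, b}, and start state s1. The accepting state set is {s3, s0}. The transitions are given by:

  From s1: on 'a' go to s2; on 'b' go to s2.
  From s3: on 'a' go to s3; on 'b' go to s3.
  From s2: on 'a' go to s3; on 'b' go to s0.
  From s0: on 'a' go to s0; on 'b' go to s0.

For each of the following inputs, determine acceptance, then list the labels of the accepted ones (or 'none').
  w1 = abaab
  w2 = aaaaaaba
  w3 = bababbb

w1, w2, w3

w1: s1 → s2 → s0 → s0 → s0 → s0  → end s0, accepted
w2: s1 → s2 → s3 → s3 → s3 → s3 → s3 → s3 → s3  → end s3, accepted
w3: s1 → s2 → s3 → s3 → s3 → s3 → s3 → s3  → end s3, accepted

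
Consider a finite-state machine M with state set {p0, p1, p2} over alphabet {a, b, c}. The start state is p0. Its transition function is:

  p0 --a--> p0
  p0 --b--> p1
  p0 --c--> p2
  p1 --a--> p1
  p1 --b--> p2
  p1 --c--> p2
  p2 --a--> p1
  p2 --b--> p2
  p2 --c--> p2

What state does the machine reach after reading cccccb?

p2

p0 → p2 → p2 → p2 → p2 → p2 → p2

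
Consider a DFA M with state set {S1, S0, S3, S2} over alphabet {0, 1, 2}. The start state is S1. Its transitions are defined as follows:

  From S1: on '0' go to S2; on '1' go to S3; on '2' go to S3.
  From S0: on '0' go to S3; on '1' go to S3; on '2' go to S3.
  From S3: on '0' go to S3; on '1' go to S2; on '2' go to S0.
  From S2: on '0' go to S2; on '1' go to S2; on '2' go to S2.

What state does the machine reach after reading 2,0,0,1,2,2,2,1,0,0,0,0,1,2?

S2

Trace: S1 -2-> S3 -0-> S3 -0-> S3 -1-> S2 -2-> S2 -2-> S2 -2-> S2 -1-> S2 -0-> S2 -0-> S2 -0-> S2 -0-> S2 -1-> S2 -2-> S2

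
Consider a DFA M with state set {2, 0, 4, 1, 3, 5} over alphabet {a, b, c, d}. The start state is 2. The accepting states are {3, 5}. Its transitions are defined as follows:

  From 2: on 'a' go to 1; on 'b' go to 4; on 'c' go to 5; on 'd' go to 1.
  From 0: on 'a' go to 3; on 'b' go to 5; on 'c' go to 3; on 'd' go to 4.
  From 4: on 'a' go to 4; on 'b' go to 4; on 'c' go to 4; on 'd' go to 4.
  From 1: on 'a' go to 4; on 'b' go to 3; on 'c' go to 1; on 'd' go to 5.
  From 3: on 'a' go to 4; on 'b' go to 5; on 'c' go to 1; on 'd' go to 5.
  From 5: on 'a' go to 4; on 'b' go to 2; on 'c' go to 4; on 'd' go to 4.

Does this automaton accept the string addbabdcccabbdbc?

No

start at 2
read 'a': 2 → 1
read 'd': 1 → 5
read 'd': 5 → 4
read 'b': 4 → 4
read 'a': 4 → 4
read 'b': 4 → 4
read 'd': 4 → 4
read 'c': 4 → 4
read 'c': 4 → 4
read 'c': 4 → 4
read 'a': 4 → 4
read 'b': 4 → 4
read 'b': 4 → 4
read 'd': 4 → 4
read 'b': 4 → 4
read 'c': 4 → 4
End state 4 is not accepting.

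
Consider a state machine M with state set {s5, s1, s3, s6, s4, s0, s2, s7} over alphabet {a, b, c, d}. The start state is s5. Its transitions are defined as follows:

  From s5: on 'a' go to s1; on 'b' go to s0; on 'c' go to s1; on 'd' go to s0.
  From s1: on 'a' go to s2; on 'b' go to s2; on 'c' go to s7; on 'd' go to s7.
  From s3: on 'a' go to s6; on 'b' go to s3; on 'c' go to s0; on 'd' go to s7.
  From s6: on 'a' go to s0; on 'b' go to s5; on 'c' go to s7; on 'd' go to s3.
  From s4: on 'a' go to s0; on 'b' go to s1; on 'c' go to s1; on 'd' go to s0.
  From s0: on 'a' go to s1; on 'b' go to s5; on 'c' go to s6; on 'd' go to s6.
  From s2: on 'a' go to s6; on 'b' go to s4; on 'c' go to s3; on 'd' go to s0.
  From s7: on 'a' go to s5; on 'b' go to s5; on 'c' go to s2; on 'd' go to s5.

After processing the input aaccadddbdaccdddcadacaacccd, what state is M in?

s5 → s1 → s2 → s3 → s0 → s1 → s7 → s5 → s0 → s5 → s0 → s1 → s7 → s2 → s0 → s6 → s3 → s0 → s1 → s7 → s5 → s1 → s2 → s6 → s7 → s2 → s3 → s7

s7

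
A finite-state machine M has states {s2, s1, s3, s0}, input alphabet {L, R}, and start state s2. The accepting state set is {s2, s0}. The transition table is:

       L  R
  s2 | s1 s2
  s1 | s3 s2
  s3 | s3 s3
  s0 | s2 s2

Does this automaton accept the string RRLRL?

No

s2 → s2 → s2 → s1 → s2 → s1
End state s1 is not accepting.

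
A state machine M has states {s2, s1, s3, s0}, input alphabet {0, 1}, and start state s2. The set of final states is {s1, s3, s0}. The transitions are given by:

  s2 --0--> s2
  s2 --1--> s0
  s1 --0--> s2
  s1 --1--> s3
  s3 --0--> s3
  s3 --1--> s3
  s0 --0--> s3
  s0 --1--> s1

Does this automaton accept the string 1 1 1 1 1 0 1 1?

Yes

s2 → s0 → s1 → s3 → s3 → s3 → s3 → s3 → s3
End state s3 is accepting.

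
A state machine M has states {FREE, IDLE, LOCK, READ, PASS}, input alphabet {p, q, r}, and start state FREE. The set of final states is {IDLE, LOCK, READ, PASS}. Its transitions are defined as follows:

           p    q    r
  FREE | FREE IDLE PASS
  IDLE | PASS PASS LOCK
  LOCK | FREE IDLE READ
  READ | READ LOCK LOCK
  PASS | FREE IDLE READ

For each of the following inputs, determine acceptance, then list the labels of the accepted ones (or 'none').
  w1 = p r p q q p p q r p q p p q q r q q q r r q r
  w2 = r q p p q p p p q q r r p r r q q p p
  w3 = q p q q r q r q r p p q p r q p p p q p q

w1:
  start at FREE
  read 'p': FREE → FREE
  read 'r': FREE → PASS
  read 'p': PASS → FREE
  read 'q': FREE → IDLE
  read 'q': IDLE → PASS
  read 'p': PASS → FREE
  read 'p': FREE → FREE
  read 'q': FREE → IDLE
  read 'r': IDLE → LOCK
  read 'p': LOCK → FREE
  read 'q': FREE → IDLE
  read 'p': IDLE → PASS
  read 'p': PASS → FREE
  read 'q': FREE → IDLE
  read 'q': IDLE → PASS
  read 'r': PASS → READ
  read 'q': READ → LOCK
  read 'q': LOCK → IDLE
  read 'q': IDLE → PASS
  read 'r': PASS → READ
  read 'r': READ → LOCK
  read 'q': LOCK → IDLE
  read 'r': IDLE → LOCK
  end LOCK, accepted
w2:
  start at FREE
  read 'r': FREE → PASS
  read 'q': PASS → IDLE
  read 'p': IDLE → PASS
  read 'p': PASS → FREE
  read 'q': FREE → IDLE
  read 'p': IDLE → PASS
  read 'p': PASS → FREE
  read 'p': FREE → FREE
  read 'q': FREE → IDLE
  read 'q': IDLE → PASS
  read 'r': PASS → READ
  read 'r': READ → LOCK
  read 'p': LOCK → FREE
  read 'r': FREE → PASS
  read 'r': PASS → READ
  read 'q': READ → LOCK
  read 'q': LOCK → IDLE
  read 'p': IDLE → PASS
  read 'p': PASS → FREE
  end FREE, rejected
w3:
  start at FREE
  read 'q': FREE → IDLE
  read 'p': IDLE → PASS
  read 'q': PASS → IDLE
  read 'q': IDLE → PASS
  read 'r': PASS → READ
  read 'q': READ → LOCK
  read 'r': LOCK → READ
  read 'q': READ → LOCK
  read 'r': LOCK → READ
  read 'p': READ → READ
  read 'p': READ → READ
  read 'q': READ → LOCK
  read 'p': LOCK → FREE
  read 'r': FREE → PASS
  read 'q': PASS → IDLE
  read 'p': IDLE → PASS
  read 'p': PASS → FREE
  read 'p': FREE → FREE
  read 'q': FREE → IDLE
  read 'p': IDLE → PASS
  read 'q': PASS → IDLE
  end IDLE, accepted

w1, w3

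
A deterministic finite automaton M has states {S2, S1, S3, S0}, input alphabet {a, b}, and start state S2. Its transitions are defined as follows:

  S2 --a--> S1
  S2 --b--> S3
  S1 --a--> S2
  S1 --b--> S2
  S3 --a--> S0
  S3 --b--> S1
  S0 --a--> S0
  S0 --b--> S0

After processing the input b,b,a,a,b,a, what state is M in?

S1

S2 → S3 → S1 → S2 → S1 → S2 → S1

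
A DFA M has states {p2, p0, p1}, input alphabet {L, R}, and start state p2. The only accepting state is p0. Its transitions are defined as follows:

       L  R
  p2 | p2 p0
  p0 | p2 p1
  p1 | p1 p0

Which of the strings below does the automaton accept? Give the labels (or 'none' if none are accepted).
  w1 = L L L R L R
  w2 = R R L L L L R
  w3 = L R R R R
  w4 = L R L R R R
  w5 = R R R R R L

w1, w2, w4

w1: Trace: p2 -L-> p2 -L-> p2 -L-> p2 -R-> p0 -L-> p2 -R-> p0  → end p0, accepted
w2: Trace: p2 -R-> p0 -R-> p1 -L-> p1 -L-> p1 -L-> p1 -L-> p1 -R-> p0  → end p0, accepted
w3: Trace: p2 -L-> p2 -R-> p0 -R-> p1 -R-> p0 -R-> p1  → end p1, rejected
w4: Trace: p2 -L-> p2 -R-> p0 -L-> p2 -R-> p0 -R-> p1 -R-> p0  → end p0, accepted
w5: Trace: p2 -R-> p0 -R-> p1 -R-> p0 -R-> p1 -R-> p0 -L-> p2  → end p2, rejected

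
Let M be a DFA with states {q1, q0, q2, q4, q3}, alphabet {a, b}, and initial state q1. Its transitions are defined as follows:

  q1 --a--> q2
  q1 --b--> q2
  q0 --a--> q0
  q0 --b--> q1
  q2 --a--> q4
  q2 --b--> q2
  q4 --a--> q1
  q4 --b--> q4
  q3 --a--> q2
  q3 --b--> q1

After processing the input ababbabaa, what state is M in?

start at q1
read 'a': q1 → q2
read 'b': q2 → q2
read 'a': q2 → q4
read 'b': q4 → q4
read 'b': q4 → q4
read 'a': q4 → q1
read 'b': q1 → q2
read 'a': q2 → q4
read 'a': q4 → q1

q1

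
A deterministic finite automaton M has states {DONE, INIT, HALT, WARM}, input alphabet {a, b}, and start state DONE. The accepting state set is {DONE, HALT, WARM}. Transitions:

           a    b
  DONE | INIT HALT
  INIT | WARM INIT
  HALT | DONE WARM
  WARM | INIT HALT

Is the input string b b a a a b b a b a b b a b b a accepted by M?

Yes

DONE → HALT → WARM → INIT → WARM → INIT → INIT → INIT → WARM → HALT → DONE → HALT → WARM → INIT → INIT → INIT → WARM
End state WARM is accepting.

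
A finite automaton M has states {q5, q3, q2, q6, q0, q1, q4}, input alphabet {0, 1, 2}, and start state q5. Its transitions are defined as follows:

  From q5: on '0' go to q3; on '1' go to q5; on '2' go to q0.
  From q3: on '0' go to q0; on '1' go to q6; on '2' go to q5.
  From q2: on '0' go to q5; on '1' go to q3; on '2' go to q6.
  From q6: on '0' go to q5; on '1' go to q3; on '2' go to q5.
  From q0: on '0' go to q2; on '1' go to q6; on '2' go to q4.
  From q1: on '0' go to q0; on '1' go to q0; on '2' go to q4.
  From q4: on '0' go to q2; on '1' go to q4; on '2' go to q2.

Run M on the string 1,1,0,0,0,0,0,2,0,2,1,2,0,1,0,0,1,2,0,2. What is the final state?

q5

q5 → q5 → q5 → q3 → q0 → q2 → q5 → q3 → q5 → q3 → q5 → q5 → q0 → q2 → q3 → q0 → q2 → q3 → q5 → q3 → q5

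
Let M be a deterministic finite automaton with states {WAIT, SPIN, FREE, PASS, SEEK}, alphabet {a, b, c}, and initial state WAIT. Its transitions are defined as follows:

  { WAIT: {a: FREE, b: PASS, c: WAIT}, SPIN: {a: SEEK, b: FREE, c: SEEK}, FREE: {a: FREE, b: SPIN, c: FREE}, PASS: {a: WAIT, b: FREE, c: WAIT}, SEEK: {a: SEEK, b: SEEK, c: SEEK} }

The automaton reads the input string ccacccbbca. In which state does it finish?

FREE

WAIT → WAIT → WAIT → FREE → FREE → FREE → FREE → SPIN → FREE → FREE → FREE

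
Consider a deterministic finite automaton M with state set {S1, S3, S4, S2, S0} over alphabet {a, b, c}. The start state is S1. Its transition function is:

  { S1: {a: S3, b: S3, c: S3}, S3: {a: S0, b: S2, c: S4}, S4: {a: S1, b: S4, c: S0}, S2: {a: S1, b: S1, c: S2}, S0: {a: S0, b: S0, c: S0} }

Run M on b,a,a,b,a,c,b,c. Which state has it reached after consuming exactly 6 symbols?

start at S1
read 'b': S1 → S3
read 'a': S3 → S0
read 'a': S0 → S0
read 'b': S0 → S0
read 'a': S0 → S0
read 'c': S0 → S0
After 6 symbols: S0.

S0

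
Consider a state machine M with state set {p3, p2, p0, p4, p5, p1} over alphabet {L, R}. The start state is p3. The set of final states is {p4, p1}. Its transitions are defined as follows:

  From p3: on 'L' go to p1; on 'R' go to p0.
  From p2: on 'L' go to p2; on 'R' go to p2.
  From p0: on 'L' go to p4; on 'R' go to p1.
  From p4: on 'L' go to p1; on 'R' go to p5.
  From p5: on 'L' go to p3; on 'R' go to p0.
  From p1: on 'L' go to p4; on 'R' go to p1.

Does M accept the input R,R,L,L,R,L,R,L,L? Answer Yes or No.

start at p3
read 'R': p3 → p0
read 'R': p0 → p1
read 'L': p1 → p4
read 'L': p4 → p1
read 'R': p1 → p1
read 'L': p1 → p4
read 'R': p4 → p5
read 'L': p5 → p3
read 'L': p3 → p1
End state p1 is accepting.

Yes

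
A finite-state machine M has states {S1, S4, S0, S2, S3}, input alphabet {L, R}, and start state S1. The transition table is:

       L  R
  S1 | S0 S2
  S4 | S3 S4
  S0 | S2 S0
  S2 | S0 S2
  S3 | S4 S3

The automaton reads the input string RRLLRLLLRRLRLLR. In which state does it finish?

S2

Trace: S1 -R-> S2 -R-> S2 -L-> S0 -L-> S2 -R-> S2 -L-> S0 -L-> S2 -L-> S0 -R-> S0 -R-> S0 -L-> S2 -R-> S2 -L-> S0 -L-> S2 -R-> S2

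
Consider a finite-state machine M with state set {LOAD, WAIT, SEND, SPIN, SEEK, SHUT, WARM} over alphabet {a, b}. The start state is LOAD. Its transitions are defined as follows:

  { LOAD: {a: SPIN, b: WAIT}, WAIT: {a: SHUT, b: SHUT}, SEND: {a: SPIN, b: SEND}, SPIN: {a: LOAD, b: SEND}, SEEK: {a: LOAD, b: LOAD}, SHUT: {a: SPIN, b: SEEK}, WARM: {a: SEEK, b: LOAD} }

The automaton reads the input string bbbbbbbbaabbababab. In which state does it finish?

SEND

LOAD → WAIT → SHUT → SEEK → LOAD → WAIT → SHUT → SEEK → LOAD → SPIN → LOAD → WAIT → SHUT → SPIN → SEND → SPIN → SEND → SPIN → SEND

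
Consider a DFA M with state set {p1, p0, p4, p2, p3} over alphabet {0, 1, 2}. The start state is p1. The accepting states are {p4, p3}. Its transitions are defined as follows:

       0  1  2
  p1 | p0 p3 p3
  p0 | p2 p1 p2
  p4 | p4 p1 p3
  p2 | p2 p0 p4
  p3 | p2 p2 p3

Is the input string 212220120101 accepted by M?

Trace: p1 -2-> p3 -1-> p2 -2-> p4 -2-> p3 -2-> p3 -0-> p2 -1-> p0 -2-> p2 -0-> p2 -1-> p0 -0-> p2 -1-> p0
End state p0 is not accepting.

No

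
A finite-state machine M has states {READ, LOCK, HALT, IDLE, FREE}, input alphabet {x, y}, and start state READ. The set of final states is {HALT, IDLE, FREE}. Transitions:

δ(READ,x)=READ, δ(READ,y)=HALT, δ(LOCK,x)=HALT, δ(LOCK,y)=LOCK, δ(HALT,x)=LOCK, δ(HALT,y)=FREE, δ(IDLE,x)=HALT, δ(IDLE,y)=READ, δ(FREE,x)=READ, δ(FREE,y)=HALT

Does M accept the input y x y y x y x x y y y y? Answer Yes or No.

start at READ
read 'y': READ → HALT
read 'x': HALT → LOCK
read 'y': LOCK → LOCK
read 'y': LOCK → LOCK
read 'x': LOCK → HALT
read 'y': HALT → FREE
read 'x': FREE → READ
read 'x': READ → READ
read 'y': READ → HALT
read 'y': HALT → FREE
read 'y': FREE → HALT
read 'y': HALT → FREE
End state FREE is accepting.

Yes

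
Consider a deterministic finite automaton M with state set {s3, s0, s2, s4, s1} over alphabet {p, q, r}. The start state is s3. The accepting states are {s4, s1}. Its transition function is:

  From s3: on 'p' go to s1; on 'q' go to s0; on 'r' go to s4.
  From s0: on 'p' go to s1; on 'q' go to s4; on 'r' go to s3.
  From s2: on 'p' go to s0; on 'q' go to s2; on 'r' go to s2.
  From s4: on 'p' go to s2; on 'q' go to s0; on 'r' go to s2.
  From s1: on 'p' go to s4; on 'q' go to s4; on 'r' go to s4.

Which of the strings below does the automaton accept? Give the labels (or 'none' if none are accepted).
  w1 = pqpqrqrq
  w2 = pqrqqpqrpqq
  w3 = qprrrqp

w1: Trace: s3 -p-> s1 -q-> s4 -p-> s2 -q-> s2 -r-> s2 -q-> s2 -r-> s2 -q-> s2  → end s2, rejected
w2: Trace: s3 -p-> s1 -q-> s4 -r-> s2 -q-> s2 -q-> s2 -p-> s0 -q-> s4 -r-> s2 -p-> s0 -q-> s4 -q-> s0  → end s0, rejected
w3: Trace: s3 -q-> s0 -p-> s1 -r-> s4 -r-> s2 -r-> s2 -q-> s2 -p-> s0  → end s0, rejected

none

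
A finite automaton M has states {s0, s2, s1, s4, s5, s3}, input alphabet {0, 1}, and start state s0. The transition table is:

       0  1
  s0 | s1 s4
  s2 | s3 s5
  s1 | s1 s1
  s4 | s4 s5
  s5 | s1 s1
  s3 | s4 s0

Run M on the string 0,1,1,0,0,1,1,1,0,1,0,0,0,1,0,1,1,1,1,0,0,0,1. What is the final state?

s1

start at s0
read '0': s0 → s1
read '1': s1 → s1
read '1': s1 → s1
read '0': s1 → s1
read '0': s1 → s1
read '1': s1 → s1
read '1': s1 → s1
read '1': s1 → s1
read '0': s1 → s1
read '1': s1 → s1
read '0': s1 → s1
read '0': s1 → s1
read '0': s1 → s1
read '1': s1 → s1
read '0': s1 → s1
read '1': s1 → s1
read '1': s1 → s1
read '1': s1 → s1
read '1': s1 → s1
read '0': s1 → s1
read '0': s1 → s1
read '0': s1 → s1
read '1': s1 → s1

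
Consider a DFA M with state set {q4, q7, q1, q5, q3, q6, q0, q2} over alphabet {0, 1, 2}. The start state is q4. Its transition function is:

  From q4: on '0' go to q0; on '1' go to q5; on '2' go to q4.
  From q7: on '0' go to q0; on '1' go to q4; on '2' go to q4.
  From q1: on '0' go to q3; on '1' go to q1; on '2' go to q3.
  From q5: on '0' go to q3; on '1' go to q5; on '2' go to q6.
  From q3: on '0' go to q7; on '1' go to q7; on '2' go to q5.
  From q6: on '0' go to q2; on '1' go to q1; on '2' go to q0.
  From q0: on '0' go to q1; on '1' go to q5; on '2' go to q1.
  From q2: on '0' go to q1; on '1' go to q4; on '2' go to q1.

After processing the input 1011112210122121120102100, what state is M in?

Trace: q4 -1-> q5 -0-> q3 -1-> q7 -1-> q4 -1-> q5 -1-> q5 -2-> q6 -2-> q0 -1-> q5 -0-> q3 -1-> q7 -2-> q4 -2-> q4 -1-> q5 -2-> q6 -1-> q1 -1-> q1 -2-> q3 -0-> q7 -1-> q4 -0-> q0 -2-> q1 -1-> q1 -0-> q3 -0-> q7

q7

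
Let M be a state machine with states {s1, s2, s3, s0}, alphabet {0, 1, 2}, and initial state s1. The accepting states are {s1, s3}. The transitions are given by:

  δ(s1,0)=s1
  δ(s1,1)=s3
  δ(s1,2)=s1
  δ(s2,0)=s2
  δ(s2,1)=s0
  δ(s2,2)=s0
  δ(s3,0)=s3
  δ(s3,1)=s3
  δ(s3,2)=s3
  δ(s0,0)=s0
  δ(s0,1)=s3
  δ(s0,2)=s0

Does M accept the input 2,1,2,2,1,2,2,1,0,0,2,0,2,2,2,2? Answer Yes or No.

Yes

Trace: s1 -2-> s1 -1-> s3 -2-> s3 -2-> s3 -1-> s3 -2-> s3 -2-> s3 -1-> s3 -0-> s3 -0-> s3 -2-> s3 -0-> s3 -2-> s3 -2-> s3 -2-> s3 -2-> s3
End state s3 is accepting.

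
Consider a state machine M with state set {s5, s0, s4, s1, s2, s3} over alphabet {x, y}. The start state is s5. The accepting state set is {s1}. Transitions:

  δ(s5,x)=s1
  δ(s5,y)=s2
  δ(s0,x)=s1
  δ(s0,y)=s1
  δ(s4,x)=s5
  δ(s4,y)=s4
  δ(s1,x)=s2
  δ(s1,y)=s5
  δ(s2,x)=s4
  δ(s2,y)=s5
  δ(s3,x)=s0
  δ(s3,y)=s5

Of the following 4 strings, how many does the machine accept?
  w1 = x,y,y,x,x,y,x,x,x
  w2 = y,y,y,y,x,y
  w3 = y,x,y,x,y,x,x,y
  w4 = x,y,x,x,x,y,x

w1: Trace: s5 -x-> s1 -y-> s5 -y-> s2 -x-> s4 -x-> s5 -y-> s2 -x-> s4 -x-> s5 -x-> s1  → end s1, accepted
w2: Trace: s5 -y-> s2 -y-> s5 -y-> s2 -y-> s5 -x-> s1 -y-> s5  → end s5, rejected
w3: Trace: s5 -y-> s2 -x-> s4 -y-> s4 -x-> s5 -y-> s2 -x-> s4 -x-> s5 -y-> s2  → end s2, rejected
w4: Trace: s5 -x-> s1 -y-> s5 -x-> s1 -x-> s2 -x-> s4 -y-> s4 -x-> s5  → end s5, rejected

1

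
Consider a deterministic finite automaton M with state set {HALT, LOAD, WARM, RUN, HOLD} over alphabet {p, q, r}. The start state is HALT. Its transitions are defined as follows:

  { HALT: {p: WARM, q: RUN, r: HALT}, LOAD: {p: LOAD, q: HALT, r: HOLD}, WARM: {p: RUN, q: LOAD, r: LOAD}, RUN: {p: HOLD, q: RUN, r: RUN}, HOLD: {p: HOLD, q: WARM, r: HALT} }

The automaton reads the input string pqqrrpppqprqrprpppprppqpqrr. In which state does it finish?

HALT → WARM → LOAD → HALT → HALT → HALT → WARM → RUN → HOLD → WARM → RUN → RUN → RUN → RUN → HOLD → HALT → WARM → RUN → HOLD → HOLD → HALT → WARM → RUN → RUN → HOLD → WARM → LOAD → HOLD

HOLD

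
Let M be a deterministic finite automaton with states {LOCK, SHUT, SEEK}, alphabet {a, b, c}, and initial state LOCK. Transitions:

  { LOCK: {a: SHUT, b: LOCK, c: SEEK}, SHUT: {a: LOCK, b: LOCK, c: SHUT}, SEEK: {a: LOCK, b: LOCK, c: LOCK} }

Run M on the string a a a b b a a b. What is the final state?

LOCK

Trace: LOCK -a-> SHUT -a-> LOCK -a-> SHUT -b-> LOCK -b-> LOCK -a-> SHUT -a-> LOCK -b-> LOCK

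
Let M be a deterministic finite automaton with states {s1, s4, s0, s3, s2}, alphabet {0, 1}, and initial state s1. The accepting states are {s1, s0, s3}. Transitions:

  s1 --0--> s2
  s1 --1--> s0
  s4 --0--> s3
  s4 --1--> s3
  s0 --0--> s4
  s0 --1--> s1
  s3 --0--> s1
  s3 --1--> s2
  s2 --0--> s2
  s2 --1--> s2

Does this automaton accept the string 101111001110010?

No

Trace: s1 -1-> s0 -0-> s4 -1-> s3 -1-> s2 -1-> s2 -1-> s2 -0-> s2 -0-> s2 -1-> s2 -1-> s2 -1-> s2 -0-> s2 -0-> s2 -1-> s2 -0-> s2
End state s2 is not accepting.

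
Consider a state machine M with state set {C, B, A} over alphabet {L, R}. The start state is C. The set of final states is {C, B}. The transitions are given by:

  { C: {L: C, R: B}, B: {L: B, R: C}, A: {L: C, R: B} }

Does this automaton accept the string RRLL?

Trace: C -R-> B -R-> C -L-> C -L-> C
End state C is accepting.

Yes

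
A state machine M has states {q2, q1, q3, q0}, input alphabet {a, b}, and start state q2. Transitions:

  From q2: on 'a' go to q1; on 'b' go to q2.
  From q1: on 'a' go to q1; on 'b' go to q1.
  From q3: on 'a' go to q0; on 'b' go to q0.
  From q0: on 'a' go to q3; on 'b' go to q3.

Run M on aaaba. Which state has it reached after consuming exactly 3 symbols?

q1

Trace: q2 -a-> q1 -a-> q1 -a-> q1
After 3 symbols: q1.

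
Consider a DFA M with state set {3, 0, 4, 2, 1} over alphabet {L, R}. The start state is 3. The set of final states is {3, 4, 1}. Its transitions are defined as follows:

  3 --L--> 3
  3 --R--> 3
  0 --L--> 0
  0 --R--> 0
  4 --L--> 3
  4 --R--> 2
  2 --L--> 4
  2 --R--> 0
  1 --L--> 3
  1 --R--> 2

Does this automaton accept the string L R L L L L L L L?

3 → 3 → 3 → 3 → 3 → 3 → 3 → 3 → 3 → 3
End state 3 is accepting.

Yes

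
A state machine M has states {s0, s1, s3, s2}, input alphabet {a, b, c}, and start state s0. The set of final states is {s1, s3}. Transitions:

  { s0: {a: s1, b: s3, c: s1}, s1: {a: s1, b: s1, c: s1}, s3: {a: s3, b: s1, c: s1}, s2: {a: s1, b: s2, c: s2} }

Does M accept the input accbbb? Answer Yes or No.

Yes

Trace: s0 -a-> s1 -c-> s1 -c-> s1 -b-> s1 -b-> s1 -b-> s1
End state s1 is accepting.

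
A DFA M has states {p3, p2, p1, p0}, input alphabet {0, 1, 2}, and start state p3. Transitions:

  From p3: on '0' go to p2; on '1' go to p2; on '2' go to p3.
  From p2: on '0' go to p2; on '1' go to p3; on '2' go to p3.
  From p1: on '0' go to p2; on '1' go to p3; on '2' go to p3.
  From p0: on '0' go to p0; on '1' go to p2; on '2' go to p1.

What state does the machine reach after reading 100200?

p2

p3 → p2 → p2 → p2 → p3 → p2 → p2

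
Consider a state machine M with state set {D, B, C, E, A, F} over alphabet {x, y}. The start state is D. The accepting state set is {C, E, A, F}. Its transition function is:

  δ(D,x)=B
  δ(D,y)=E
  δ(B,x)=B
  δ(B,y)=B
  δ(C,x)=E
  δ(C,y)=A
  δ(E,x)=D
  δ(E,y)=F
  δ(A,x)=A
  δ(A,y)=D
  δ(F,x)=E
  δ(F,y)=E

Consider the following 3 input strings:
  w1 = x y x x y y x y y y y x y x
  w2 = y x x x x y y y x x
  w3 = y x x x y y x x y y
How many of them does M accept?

0

w1: D → B → B → B → B → B → B → B → B → B → B → B → B → B → B  → end B, rejected
w2: D → E → D → B → B → B → B → B → B → B → B  → end B, rejected
w3: D → E → D → B → B → B → B → B → B → B → B  → end B, rejected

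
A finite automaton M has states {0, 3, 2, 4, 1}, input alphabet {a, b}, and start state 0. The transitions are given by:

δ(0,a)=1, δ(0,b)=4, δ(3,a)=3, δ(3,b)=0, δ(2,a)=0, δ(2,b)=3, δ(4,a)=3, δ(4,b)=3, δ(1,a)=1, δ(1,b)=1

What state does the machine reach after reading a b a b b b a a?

start at 0
read 'a': 0 → 1
read 'b': 1 → 1
read 'a': 1 → 1
read 'b': 1 → 1
read 'b': 1 → 1
read 'b': 1 → 1
read 'a': 1 → 1
read 'a': 1 → 1

1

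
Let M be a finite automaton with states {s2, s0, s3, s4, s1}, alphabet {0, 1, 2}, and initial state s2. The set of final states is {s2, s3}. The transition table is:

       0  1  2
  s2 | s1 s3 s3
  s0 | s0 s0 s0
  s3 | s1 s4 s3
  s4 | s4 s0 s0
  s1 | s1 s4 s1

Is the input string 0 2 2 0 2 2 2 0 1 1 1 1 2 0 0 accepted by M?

start at s2
read '0': s2 → s1
read '2': s1 → s1
read '2': s1 → s1
read '0': s1 → s1
read '2': s1 → s1
read '2': s1 → s1
read '2': s1 → s1
read '0': s1 → s1
read '1': s1 → s4
read '1': s4 → s0
read '1': s0 → s0
read '1': s0 → s0
read '2': s0 → s0
read '0': s0 → s0
read '0': s0 → s0
End state s0 is not accepting.

No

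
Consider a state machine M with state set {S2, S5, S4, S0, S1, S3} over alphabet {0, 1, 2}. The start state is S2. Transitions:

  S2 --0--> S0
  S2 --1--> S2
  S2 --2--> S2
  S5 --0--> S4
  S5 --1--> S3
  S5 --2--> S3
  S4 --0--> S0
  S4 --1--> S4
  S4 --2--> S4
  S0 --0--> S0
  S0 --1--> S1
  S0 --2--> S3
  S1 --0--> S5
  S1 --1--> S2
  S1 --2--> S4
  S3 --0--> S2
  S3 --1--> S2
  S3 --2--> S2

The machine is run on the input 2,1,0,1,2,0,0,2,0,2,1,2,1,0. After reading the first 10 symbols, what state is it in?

Trace: S2 -2-> S2 -1-> S2 -0-> S0 -1-> S1 -2-> S4 -0-> S0 -0-> S0 -2-> S3 -0-> S2 -2-> S2
After 10 symbols: S2.

S2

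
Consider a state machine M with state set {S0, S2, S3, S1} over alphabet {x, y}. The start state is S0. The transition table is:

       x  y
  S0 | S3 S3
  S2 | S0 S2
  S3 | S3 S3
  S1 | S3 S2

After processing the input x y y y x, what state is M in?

S3

S0 → S3 → S3 → S3 → S3 → S3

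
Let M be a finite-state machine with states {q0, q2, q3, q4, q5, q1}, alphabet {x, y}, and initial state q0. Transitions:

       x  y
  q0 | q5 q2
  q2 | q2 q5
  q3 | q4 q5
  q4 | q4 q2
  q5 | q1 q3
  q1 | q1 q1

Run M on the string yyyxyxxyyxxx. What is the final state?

q4

q0 → q2 → q5 → q3 → q4 → q2 → q2 → q2 → q5 → q3 → q4 → q4 → q4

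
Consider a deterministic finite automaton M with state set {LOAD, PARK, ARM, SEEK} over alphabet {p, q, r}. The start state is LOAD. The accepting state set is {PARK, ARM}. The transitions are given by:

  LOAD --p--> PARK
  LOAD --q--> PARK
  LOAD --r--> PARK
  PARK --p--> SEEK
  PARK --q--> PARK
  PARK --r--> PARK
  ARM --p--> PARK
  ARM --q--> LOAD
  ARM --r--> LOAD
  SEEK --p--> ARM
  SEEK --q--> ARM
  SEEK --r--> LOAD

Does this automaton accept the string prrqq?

Trace: LOAD -p-> PARK -r-> PARK -r-> PARK -q-> PARK -q-> PARK
End state PARK is accepting.

Yes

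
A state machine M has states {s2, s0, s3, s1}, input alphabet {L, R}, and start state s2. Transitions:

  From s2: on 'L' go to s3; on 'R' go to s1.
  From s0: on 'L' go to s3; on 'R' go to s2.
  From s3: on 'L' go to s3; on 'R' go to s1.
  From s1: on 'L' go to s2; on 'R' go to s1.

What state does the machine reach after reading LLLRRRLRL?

s2 → s3 → s3 → s3 → s1 → s1 → s1 → s2 → s1 → s2

s2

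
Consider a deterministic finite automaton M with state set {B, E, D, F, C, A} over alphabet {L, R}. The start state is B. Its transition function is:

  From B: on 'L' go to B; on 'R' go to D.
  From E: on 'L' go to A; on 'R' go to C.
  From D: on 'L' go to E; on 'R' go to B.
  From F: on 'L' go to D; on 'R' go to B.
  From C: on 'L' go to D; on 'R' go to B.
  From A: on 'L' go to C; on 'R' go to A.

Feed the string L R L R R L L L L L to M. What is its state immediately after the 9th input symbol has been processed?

B

B → B → D → E → C → B → B → B → B → B
After 9 symbols: B.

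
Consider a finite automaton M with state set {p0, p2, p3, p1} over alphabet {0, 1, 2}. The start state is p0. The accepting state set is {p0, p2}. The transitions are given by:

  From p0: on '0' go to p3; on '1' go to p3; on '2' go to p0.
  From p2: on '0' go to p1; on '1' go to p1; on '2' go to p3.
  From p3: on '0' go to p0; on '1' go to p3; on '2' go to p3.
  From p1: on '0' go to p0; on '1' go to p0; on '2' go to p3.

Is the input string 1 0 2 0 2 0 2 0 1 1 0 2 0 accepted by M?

No

Trace: p0 -1-> p3 -0-> p0 -2-> p0 -0-> p3 -2-> p3 -0-> p0 -2-> p0 -0-> p3 -1-> p3 -1-> p3 -0-> p0 -2-> p0 -0-> p3
End state p3 is not accepting.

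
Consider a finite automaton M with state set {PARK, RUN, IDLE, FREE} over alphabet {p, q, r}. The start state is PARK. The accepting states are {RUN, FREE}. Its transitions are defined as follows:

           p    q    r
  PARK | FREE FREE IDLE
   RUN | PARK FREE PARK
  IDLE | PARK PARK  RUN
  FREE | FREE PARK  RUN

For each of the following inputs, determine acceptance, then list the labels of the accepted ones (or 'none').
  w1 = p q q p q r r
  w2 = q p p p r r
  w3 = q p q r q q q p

w1, w3

w1: PARK → FREE → PARK → FREE → FREE → PARK → IDLE → RUN  → end RUN, accepted
w2: PARK → FREE → FREE → FREE → FREE → RUN → PARK  → end PARK, rejected
w3: PARK → FREE → FREE → PARK → IDLE → PARK → FREE → PARK → FREE  → end FREE, accepted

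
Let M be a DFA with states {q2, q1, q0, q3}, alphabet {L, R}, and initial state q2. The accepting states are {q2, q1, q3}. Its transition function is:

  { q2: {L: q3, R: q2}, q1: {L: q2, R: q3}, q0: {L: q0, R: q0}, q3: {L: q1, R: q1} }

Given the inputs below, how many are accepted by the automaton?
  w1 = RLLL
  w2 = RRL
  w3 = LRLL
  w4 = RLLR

4

w1:
  start at q2
  read 'R': q2 → q2
  read 'L': q2 → q3
  read 'L': q3 → q1
  read 'L': q1 → q2
  end q2, accepted
w2:
  start at q2
  read 'R': q2 → q2
  read 'R': q2 → q2
  read 'L': q2 → q3
  end q3, accepted
w3:
  start at q2
  read 'L': q2 → q3
  read 'R': q3 → q1
  read 'L': q1 → q2
  read 'L': q2 → q3
  end q3, accepted
w4:
  start at q2
  read 'R': q2 → q2
  read 'L': q2 → q3
  read 'L': q3 → q1
  read 'R': q1 → q3
  end q3, accepted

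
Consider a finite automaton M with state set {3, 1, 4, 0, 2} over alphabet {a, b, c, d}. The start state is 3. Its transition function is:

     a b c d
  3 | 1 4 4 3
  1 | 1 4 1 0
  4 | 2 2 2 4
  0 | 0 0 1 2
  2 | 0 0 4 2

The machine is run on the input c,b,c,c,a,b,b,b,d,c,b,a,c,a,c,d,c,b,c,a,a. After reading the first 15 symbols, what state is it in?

1

Trace: 3 -c-> 4 -b-> 2 -c-> 4 -c-> 2 -a-> 0 -b-> 0 -b-> 0 -b-> 0 -d-> 2 -c-> 4 -b-> 2 -a-> 0 -c-> 1 -a-> 1 -c-> 1
After 15 symbols: 1.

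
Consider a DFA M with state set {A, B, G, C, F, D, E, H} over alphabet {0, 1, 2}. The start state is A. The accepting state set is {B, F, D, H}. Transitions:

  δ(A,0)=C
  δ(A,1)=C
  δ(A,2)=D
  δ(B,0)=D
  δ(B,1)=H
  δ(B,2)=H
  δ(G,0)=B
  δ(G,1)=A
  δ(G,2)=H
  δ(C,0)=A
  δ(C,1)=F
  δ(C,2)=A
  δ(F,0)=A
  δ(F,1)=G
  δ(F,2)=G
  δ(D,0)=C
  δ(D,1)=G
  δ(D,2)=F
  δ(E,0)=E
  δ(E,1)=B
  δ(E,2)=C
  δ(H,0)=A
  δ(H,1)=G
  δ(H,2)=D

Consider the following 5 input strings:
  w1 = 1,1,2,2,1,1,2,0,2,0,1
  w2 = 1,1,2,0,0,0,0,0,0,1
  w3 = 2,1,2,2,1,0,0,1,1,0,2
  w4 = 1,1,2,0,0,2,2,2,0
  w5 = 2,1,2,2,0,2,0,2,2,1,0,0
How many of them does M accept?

2

w1:
  start at A
  read '1': A → C
  read '1': C → F
  read '2': F → G
  read '2': G → H
  read '1': H → G
  read '1': G → A
  read '2': A → D
  read '0': D → C
  read '2': C → A
  read '0': A → C
  read '1': C → F
  end F, accepted
w2:
  start at A
  read '1': A → C
  read '1': C → F
  read '2': F → G
  read '0': G → B
  read '0': B → D
  read '0': D → C
  read '0': C → A
  read '0': A → C
  read '0': C → A
  read '1': A → C
  end C, rejected
w3:
  start at A
  read '2': A → D
  read '1': D → G
  read '2': G → H
  read '2': H → D
  read '1': D → G
  read '0': G → B
  read '0': B → D
  read '1': D → G
  read '1': G → A
  read '0': A → C
  read '2': C → A
  end A, rejected
w4:
  start at A
  read '1': A → C
  read '1': C → F
  read '2': F → G
  read '0': G → B
  read '0': B → D
  read '2': D → F
  read '2': F → G
  read '2': G → H
  read '0': H → A
  end A, rejected
w5:
  start at A
  read '2': A → D
  read '1': D → G
  read '2': G → H
  read '2': H → D
  read '0': D → C
  read '2': C → A
  read '0': A → C
  read '2': C → A
  read '2': A → D
  read '1': D → G
  read '0': G → B
  read '0': B → D
  end D, accepted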